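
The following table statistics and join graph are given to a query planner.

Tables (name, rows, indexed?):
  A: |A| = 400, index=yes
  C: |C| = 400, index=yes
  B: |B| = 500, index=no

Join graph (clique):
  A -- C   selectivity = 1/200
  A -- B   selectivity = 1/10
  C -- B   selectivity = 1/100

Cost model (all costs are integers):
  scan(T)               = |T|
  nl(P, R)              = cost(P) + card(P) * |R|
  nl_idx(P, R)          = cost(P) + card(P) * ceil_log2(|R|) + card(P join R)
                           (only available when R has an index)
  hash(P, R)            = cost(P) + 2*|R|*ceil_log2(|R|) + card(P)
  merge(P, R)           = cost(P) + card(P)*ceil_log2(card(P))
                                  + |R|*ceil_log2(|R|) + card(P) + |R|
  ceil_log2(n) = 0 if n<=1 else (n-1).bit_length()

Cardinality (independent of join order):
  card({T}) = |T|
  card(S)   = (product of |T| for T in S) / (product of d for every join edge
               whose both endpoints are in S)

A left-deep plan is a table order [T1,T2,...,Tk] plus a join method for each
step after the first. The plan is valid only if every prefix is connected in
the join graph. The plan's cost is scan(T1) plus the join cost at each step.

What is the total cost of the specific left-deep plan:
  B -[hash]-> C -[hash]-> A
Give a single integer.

step 1: scan B: cost=500, card=500
step 2: join C via hash
    card(P join C) = 500*400/(100) = 2000
    cost = 500 + 2*400*9 + 500 = 8200
step 3: join A via hash
    card(P join A) = 2000*400/(200*10) = 400
    cost = 8200 + 2*400*9 + 2000 = 17400

17400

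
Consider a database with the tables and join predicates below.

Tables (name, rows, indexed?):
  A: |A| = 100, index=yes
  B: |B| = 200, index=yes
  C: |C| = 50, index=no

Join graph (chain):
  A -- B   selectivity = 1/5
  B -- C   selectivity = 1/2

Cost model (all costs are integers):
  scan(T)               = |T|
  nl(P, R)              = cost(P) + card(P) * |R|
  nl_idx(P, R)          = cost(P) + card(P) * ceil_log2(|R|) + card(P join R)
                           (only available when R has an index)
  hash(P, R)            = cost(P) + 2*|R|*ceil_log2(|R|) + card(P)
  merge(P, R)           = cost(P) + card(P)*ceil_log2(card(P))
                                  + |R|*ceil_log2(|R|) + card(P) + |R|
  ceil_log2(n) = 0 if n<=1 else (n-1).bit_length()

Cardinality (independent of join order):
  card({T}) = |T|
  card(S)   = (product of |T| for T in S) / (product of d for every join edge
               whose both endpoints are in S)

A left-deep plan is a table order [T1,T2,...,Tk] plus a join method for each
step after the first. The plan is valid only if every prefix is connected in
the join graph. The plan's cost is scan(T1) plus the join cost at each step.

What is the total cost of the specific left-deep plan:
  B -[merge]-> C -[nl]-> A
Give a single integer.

502350

step 1: scan B: cost=200, card=200
step 2: join C via merge
    card(P join C) = 200*50/(2) = 5000
    cost = 200 + 200*8 + 50*6 + 200 + 50 = 2350
step 3: join A via nl
    card(P join A) = 5000*100/(5) = 100000
    cost = 2350 + 5000*100 = 502350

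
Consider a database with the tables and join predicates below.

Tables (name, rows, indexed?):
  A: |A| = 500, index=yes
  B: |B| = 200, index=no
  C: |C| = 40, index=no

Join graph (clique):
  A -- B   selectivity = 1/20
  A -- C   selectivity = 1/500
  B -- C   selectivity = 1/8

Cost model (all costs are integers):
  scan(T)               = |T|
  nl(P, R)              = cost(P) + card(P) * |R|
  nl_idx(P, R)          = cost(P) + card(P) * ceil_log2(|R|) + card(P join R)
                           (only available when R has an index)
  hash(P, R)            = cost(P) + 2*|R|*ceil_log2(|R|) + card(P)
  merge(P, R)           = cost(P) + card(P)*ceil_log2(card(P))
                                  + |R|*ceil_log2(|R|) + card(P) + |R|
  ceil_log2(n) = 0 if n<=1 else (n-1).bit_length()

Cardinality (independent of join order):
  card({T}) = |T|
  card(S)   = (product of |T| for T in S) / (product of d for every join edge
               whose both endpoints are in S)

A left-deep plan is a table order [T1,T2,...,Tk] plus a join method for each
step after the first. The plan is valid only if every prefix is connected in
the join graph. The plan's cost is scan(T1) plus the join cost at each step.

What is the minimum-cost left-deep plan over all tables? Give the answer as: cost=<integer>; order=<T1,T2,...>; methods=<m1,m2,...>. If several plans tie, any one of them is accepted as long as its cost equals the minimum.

Selinger DP (subsets sized 1..n):
  {A}: scan cost=500, card=500
  {B}: scan cost=200, card=200
  {C}: scan cost=40, card=40
  {AB}: card=5000; try (B,hash)→4200, (A,merge)→7000, (A,nl_idx)→7000, (B,merge)→7300, (A,hash)→9400, (A,nl)→100200 …(+1); best=4200 via (B,hash)
  {AC}: card=40; try (A,nl_idx)→440, (C,hash)→1480, (A,merge)→5320, (C,merge)→5780, (A,hash)→9080, (A,nl)→20040 …(+1); best=440 via (A,nl_idx)
  {BC}: card=1000; try (C,hash)→880, (B,merge)→2120, (C,merge)→2280, (B,hash)→3280, (B,nl)→8040, (C,nl)→8200; best=880 via (C,hash)
  {ABC}: card=50; try (B,merge)→2520, (B,hash)→3680, (B,nl)→8440, (C,hash)→9680, (A,nl_idx)→9930, (A,hash)→10880 …(+4); best=2520 via (B,merge)

cost=2520; order=C,A,B; methods=nl_idx,merge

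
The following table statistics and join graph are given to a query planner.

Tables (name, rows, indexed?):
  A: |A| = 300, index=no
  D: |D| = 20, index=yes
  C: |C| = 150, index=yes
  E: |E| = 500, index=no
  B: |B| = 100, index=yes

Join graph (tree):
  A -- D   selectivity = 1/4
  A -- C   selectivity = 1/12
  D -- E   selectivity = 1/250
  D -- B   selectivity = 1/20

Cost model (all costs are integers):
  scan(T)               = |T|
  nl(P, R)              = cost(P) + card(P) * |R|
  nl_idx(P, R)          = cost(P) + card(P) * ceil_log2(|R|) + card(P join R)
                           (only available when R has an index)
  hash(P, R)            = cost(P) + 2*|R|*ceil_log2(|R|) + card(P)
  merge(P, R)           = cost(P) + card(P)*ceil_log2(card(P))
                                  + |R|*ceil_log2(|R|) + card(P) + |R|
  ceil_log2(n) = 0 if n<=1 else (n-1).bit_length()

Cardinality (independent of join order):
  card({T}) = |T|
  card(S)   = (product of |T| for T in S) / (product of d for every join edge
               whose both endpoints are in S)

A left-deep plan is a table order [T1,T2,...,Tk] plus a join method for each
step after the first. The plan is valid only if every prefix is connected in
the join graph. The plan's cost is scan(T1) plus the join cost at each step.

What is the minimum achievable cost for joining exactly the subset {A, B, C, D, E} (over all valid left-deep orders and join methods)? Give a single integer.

23880

Selinger DP over subsets of {A,B,C,D,E}:
  {A}: scan cost=300, card=300
  {D}: scan cost=20, card=20
  {C}: scan cost=150, card=150
  {E}: scan cost=500, card=500
  {B}: scan cost=100, card=100
  {AD}: card=1500; try (D,hash)→800, (A,merge)→3140, (D,nl_idx)→3300, (D,merge)→3420, (A,hash)→5440, (A,nl)→6020 …(+1); best=800 via (D,hash)
  {AC}: card=3750; try (C,hash)→3000, (A,merge)→4500, (C,merge)→4650, (A,hash)→5700, (C,nl_idx)→6450, (A,nl)→45150 …(+1); best=3000 via (C,hash)
  {DE}: card=40; try (D,hash)→1200, (D,nl_idx)→3040, (E,merge)→5140, (D,merge)→5620, (E,hash)→9040, (E,nl)→10020 …(+1); best=1200 via (D,hash)
  {BD}: card=100; try (B,nl_idx)→260, (D,hash)→400, (D,nl_idx)→700, (B,merge)→940, (D,merge)→1020, (B,hash)→1440 …(+2); best=260 via (B,nl_idx)
  {ACD}: card=18750; try (C,hash)→4700, (D,hash)→6950, (C,merge)→20150, (C,nl_idx)→31550, (D,nl_idx)→40500, (D,merge)→51870 …(+2); best=4700 via (C,hash)
  {ADE}: card=3000; try (A,merge)→4480, (A,hash)→6640, (E,hash)→11300, (A,nl)→13200, (E,merge)→23800, (E,nl)→750800; best=4480 via (A,merge)
  {ABD}: card=7500; try (B,hash)→3700, (A,merge)→4060, (A,hash)→5760, (B,nl_idx)→18800, (B,merge)→19600, (A,nl)→30260 …(+1); best=3700 via (B,hash)
  {BDE}: card=200; try (B,nl_idx)→1680, (B,merge)→2280, (B,hash)→2640, (B,nl)→5200, (E,merge)→6060, (E,hash)→9360 …(+1); best=1680 via (B,nl_idx)
  {ACDE}: card=37500; try (C,hash)→9880, (E,hash)→32450, (C,merge)→44830, (C,nl_idx)→65980, (E,merge)→309700, (C,nl)→454480 …(+1); best=9880 via (C,hash)
  {ABCD}: card=93750; try (C,hash)→13600, (B,hash)→24850, (C,merge)→110050, (C,nl_idx)→157450, (B,nl_idx)→229700, (B,merge)→305500 …(+2); best=13600 via (C,hash)
  {ABDE}: card=15000; try (A,merge)→6480, (A,hash)→7280, (B,hash)→8880, (E,hash)→20200, (B,nl_idx)→40480, (B,merge)→44280 …(+4); best=6480 via (A,merge)
  {ABCDE}: card=187500; try (C,hash)→23880, (B,hash)→48780, (E,hash)→116350, (C,merge)→232830, (C,nl_idx)→313980, (B,nl_idx)→459880 …(+5); best=23880 via (C,hash)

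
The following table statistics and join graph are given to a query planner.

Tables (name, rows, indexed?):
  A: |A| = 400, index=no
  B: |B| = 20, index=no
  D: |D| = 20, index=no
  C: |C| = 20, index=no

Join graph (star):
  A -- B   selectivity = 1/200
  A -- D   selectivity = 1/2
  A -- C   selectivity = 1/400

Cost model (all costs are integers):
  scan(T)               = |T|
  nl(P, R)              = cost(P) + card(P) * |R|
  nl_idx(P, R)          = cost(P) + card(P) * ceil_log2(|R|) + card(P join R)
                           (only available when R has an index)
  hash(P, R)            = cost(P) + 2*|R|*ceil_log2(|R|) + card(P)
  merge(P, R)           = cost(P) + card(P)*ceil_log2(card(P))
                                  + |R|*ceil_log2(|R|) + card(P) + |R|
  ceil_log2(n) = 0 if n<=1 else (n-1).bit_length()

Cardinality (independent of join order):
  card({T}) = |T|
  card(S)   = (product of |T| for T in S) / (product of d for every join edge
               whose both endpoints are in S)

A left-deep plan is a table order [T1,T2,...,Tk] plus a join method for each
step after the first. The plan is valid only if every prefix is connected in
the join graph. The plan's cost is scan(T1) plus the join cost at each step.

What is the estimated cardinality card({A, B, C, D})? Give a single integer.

Tables in S: A(400), B(20), C(20), D(20)
Edges inside S: A-B(d=200), A-D(d=2), A-C(d=400)
numerator = 400 * 20 * 20 * 20 = 3200000
denominator = 200 * 2 * 400 = 160000
card(S) = 3200000 / 160000 = 20

20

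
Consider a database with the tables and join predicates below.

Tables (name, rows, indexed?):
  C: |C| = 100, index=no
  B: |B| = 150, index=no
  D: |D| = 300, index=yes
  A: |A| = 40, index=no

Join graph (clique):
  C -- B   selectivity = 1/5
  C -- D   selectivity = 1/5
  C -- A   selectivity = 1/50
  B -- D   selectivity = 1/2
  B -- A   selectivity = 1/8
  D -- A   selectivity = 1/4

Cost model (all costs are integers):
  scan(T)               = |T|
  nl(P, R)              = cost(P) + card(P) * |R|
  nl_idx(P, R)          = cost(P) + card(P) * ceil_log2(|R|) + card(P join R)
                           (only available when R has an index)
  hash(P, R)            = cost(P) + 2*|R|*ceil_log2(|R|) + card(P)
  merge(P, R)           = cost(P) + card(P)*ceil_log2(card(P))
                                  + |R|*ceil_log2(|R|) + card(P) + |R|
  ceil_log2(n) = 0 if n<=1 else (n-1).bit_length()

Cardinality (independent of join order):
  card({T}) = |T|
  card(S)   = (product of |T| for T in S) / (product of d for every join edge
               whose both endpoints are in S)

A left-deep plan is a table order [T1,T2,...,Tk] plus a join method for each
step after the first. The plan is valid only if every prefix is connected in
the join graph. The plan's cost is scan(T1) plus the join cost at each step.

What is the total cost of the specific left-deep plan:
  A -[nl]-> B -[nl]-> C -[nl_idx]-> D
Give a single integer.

85990

step 1: scan A: cost=40, card=40
step 2: join B via nl
    card(P join B) = 40*150/(8) = 750
    cost = 40 + 40*150 = 6040
step 3: join C via nl
    card(P join C) = 750*100/(5*50) = 300
    cost = 6040 + 750*100 = 81040
step 4: join D via nl_idx
    card(P join D) = 300*300/(5*2*4) = 2250
    cost = 81040 + 300*9 + 2250 = 85990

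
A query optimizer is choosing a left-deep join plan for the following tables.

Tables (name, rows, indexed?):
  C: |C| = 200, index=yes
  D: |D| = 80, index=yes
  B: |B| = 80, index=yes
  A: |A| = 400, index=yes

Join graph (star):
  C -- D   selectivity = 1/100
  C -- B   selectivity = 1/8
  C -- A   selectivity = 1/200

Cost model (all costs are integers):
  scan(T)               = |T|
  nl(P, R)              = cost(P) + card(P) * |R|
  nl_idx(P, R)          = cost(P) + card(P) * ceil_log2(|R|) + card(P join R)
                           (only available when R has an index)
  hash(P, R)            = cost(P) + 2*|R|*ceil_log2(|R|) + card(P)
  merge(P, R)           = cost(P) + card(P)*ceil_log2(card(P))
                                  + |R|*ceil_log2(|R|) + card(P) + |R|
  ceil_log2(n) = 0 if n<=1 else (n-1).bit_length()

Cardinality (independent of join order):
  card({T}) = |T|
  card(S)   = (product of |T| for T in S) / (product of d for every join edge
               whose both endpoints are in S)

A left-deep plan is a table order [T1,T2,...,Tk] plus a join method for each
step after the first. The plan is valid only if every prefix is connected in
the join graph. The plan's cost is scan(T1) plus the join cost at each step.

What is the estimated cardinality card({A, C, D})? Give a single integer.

320

Tables in S: A(400), C(200), D(80)
Edges inside S: C-D(d=100), C-A(d=200)
numerator = 400 * 200 * 80 = 6400000
denominator = 100 * 200 = 20000
card(S) = 6400000 / 20000 = 320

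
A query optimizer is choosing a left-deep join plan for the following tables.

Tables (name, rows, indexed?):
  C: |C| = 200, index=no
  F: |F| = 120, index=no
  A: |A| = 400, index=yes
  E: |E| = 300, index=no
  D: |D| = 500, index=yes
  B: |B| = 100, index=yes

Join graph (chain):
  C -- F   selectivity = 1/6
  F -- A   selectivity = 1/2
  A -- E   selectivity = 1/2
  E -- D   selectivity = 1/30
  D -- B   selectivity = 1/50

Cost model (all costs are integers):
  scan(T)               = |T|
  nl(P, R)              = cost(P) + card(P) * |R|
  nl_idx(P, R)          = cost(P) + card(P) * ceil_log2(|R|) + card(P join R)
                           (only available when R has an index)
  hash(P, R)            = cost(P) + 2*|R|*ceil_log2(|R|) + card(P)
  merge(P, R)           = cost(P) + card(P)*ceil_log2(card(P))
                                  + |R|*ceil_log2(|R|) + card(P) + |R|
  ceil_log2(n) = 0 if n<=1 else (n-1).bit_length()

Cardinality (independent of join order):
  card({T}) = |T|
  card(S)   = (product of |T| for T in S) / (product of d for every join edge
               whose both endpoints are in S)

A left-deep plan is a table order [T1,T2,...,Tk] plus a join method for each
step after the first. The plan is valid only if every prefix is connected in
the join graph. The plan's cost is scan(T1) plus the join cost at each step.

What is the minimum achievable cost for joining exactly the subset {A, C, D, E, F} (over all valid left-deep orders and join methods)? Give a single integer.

61023480

Selinger DP over subsets of {A,C,D,E,F}:
  {C}: scan cost=200, card=200
  {F}: scan cost=120, card=120
  {A}: scan cost=400, card=400
  {E}: scan cost=300, card=300
  {D}: scan cost=500, card=500
  {CF}: card=4000; try (F,hash)→2080, (C,merge)→2880, (F,merge)→2960, (C,hash)→3440, (C,nl)→24120, (F,nl)→24200; best=2080 via (F,hash)
  {AF}: card=24000; try (F,hash)→2480, (A,merge)→5080, (F,merge)→5360, (A,hash)→7440, (A,nl_idx)→25200, (A,nl)→48120 …(+1); best=2480 via (F,hash)
  {AE}: card=60000; try (E,hash)→6200, (A,merge)→7300, (E,merge)→7400, (A,hash)→7800, (A,nl_idx)→63000, (A,nl)→120300 …(+1); best=6200 via (E,hash)
  {DE}: card=5000; try (E,hash)→6400, (D,nl_idx)→8000, (D,merge)→8300, (E,merge)→8500, (D,hash)→9600, (D,nl)→150300 …(+1); best=6400 via (E,hash)
  {ACF}: card=800000; try (A,hash)→13280, (C,hash)→29680, (A,merge)→58080, (C,merge)→388280, (A,nl_idx)→838080, (A,nl)→1602080 …(+1); best=13280 via (A,hash)
  {AEF}: card=3600000; try (E,hash)→31880, (F,hash)→67880, (E,merge)→389480, (F,merge)→1027160, (E,nl)→7202480, (F,nl)→7206200; best=31880 via (E,hash)
  {ADE}: card=1000000; try (A,hash)→18600, (D,hash)→75200, (A,merge)→80400, (D,merge)→1031200, (A,nl_idx)→1051400, (D,nl_idx)→1546200 …(+2); best=18600 via (A,hash)
  {ACEF}: card=120000000; try (E,hash)→818680, (C,hash)→3635080, (E,merge)→16816280, (C,merge)→82833680, (E,nl)→240013280, (C,nl)→720031880; best=818680 via (E,hash)
  {ADEF}: card=60000000; try (F,hash)→1020280, (D,hash)→3640880, (F,merge)→21019560, (D,merge)→82836880, (D,nl_idx)→92431880, (F,nl)→120018600 …(+1); best=1020280 via (F,hash)
  {ACDEF}: card=2000000000; try (C,hash)→61023480, (D,hash)→120827680, (C,merge)→1621022080, (D,nl_idx)→3080818680, (D,merge)→3360823680, (C,nl)→12001020280 …(+1); best=61023480 via (C,hash)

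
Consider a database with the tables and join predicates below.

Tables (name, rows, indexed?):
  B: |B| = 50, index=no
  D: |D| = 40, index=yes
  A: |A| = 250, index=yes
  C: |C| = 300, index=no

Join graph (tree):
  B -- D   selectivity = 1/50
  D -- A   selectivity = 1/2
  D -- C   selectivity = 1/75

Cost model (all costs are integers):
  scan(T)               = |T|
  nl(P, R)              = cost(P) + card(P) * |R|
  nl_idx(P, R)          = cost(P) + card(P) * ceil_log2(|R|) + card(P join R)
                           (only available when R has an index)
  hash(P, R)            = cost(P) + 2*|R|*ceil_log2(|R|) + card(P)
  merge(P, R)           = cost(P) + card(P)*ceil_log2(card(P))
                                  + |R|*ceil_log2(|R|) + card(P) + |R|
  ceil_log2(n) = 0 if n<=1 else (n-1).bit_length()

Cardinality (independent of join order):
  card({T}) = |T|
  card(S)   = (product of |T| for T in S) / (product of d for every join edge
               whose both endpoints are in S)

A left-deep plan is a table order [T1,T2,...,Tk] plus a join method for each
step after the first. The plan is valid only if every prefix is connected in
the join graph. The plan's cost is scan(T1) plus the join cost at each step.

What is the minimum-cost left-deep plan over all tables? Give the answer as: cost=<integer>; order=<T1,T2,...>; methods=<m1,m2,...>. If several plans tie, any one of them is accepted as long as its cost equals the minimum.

cost=5530; order=C,D,B,A; methods=hash,hash,merge

Selinger DP (subsets sized 1..n):
  {B}: scan cost=50, card=50
  {D}: scan cost=40, card=40
  {A}: scan cost=250, card=250
  {C}: scan cost=300, card=300
  {BD}: card=40; try (D,nl_idx)→390, (D,hash)→580, (B,merge)→670, (D,merge)→680, (B,hash)→680, (B,nl)→2040 …(+1); best=390 via (D,nl_idx)
  {AD}: card=5000; try (D,hash)→980, (A,merge)→2570, (D,merge)→2780, (A,hash)→4080, (A,nl_idx)→5360, (D,nl_idx)→6750 …(+2); best=980 via (D,hash)
  {CD}: card=160; try (D,hash)→1080, (D,nl_idx)→2260, (C,merge)→3320, (D,merge)→3580, (C,hash)→5480, (C,nl)→12040 …(+1); best=1080 via (D,hash)
  {ABD}: card=5000; try (A,merge)→2920, (A,hash)→4430, (A,nl_idx)→5710, (B,hash)→6580, (A,nl)→10390, (B,merge)→71330 …(+1); best=2920 via (A,merge)
  {BCD}: card=160; try (B,hash)→1840, (B,merge)→2870, (C,merge)→3670, (C,hash)→5830, (B,nl)→9080, (C,nl)→12390; best=1840 via (B,hash)
  {ACD}: card=20000; try (A,merge)→4770, (A,hash)→5240, (C,hash)→11380, (A,nl_idx)→22360, (A,nl)→41080, (C,merge)→73980 …(+1); best=4770 via (A,merge)
  {ABCD}: card=20000; try (A,merge)→5530, (A,hash)→6000, (C,hash)→13320, (A,nl_idx)→23120, (B,hash)→25370, (A,nl)→41840 …(+4); best=5530 via (A,merge)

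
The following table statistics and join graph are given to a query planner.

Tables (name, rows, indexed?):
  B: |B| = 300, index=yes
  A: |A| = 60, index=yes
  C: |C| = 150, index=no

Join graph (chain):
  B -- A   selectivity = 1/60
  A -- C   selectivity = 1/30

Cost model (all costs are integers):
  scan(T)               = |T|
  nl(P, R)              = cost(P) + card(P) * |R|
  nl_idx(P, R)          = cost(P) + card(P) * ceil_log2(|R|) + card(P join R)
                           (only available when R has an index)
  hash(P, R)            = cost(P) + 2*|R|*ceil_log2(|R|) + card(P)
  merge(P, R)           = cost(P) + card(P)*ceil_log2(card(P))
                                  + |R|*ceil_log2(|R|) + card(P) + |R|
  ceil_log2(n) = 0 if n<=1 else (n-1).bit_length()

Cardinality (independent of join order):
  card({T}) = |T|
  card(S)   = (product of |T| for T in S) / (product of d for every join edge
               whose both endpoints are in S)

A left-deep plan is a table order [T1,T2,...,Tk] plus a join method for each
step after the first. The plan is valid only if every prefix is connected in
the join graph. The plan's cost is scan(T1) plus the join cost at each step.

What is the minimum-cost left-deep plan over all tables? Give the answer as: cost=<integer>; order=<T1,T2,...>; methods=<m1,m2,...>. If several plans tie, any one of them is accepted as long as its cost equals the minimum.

Selinger DP (subsets sized 1..n):
  {B}: scan cost=300, card=300
  {A}: scan cost=60, card=60
  {C}: scan cost=150, card=150
  {AB}: card=300; try (B,nl_idx)→900, (A,hash)→1320, (A,nl_idx)→2400, (B,merge)→3480, (A,merge)→3720, (B,hash)→5520 …(+2); best=900 via (B,nl_idx)
  {AC}: card=300; try (A,hash)→1020, (A,nl_idx)→1350, (C,merge)→1830, (A,merge)→1920, (C,hash)→2520, (C,nl)→9060 …(+1); best=1020 via (A,hash)
  {ABC}: card=1500; try (C,hash)→3600, (B,nl_idx)→5220, (C,merge)→5250, (B,hash)→6720, (B,merge)→7020, (C,nl)→45900 …(+1); best=3600 via (C,hash)

cost=3600; order=A,B,C; methods=nl_idx,hash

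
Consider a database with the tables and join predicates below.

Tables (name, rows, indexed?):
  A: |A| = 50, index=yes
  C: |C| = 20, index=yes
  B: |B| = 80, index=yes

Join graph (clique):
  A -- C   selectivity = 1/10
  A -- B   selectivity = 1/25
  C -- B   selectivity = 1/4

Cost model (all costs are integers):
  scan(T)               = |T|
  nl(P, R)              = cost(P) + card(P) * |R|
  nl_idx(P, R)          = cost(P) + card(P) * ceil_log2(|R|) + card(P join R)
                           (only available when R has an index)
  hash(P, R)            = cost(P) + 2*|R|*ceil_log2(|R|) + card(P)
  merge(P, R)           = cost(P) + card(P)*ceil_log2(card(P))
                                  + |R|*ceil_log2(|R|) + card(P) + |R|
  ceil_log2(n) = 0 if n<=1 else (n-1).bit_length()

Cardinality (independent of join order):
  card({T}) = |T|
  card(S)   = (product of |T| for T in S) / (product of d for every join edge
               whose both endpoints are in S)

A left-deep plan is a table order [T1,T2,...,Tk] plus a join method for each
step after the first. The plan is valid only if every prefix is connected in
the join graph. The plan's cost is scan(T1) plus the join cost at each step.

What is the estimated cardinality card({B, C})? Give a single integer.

Tables in S: B(80), C(20)
Edges inside S: C-B(d=4)
numerator = 80 * 20 = 1600
denominator = 4 = 4
card(S) = 1600 / 4 = 400

400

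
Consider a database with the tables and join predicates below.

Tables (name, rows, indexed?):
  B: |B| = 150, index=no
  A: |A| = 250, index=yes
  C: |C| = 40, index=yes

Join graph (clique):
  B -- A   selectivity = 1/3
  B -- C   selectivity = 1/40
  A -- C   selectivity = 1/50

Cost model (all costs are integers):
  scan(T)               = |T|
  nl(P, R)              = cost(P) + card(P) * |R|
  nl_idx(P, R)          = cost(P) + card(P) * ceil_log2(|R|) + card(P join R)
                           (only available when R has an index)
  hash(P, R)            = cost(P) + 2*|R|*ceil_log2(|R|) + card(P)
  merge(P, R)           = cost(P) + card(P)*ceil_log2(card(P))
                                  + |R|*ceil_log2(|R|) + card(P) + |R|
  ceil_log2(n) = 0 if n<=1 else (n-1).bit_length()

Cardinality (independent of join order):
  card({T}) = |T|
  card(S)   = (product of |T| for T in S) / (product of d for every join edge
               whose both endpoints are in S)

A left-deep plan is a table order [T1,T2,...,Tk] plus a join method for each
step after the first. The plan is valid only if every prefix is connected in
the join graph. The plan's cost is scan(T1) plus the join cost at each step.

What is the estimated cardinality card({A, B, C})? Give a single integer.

250

Tables in S: A(250), B(150), C(40)
Edges inside S: B-A(d=3), B-C(d=40), A-C(d=50)
numerator = 250 * 150 * 40 = 1500000
denominator = 3 * 40 * 50 = 6000
card(S) = 1500000 / 6000 = 250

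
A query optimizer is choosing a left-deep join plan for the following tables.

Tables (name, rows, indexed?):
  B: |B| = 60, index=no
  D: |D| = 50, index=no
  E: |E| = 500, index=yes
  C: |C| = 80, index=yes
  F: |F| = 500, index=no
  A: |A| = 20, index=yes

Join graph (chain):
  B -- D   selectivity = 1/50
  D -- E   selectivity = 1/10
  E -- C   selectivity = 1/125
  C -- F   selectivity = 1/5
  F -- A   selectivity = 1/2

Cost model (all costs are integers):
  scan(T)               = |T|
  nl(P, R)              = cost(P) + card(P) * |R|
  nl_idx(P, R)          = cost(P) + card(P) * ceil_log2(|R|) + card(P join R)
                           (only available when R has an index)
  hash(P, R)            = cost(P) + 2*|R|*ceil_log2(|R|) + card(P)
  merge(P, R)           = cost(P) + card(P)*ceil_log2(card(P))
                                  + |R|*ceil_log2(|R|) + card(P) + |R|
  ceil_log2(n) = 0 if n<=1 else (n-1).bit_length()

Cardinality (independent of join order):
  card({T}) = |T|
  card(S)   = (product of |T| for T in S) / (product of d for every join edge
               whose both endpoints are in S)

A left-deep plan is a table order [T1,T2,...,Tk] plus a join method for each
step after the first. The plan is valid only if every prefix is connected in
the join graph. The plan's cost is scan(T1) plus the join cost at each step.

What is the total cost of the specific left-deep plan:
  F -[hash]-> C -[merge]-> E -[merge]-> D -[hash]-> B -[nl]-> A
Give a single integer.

step 1: scan F: cost=500, card=500
step 2: join C via hash
    card(P join C) = 500*80/(5) = 8000
    cost = 500 + 2*80*7 + 500 = 2120
step 3: join E via merge
    card(P join E) = 8000*500/(125) = 32000
    cost = 2120 + 8000*13 + 500*9 + 8000 + 500 = 119120
step 4: join D via merge
    card(P join D) = 32000*50/(10) = 160000
    cost = 119120 + 32000*15 + 50*6 + 32000 + 50 = 631470
step 5: join B via hash
    card(P join B) = 160000*60/(50) = 192000
    cost = 631470 + 2*60*6 + 160000 = 792190
step 6: join A via nl
    card(P join A) = 192000*20/(2) = 1920000
    cost = 792190 + 192000*20 = 4632190

4632190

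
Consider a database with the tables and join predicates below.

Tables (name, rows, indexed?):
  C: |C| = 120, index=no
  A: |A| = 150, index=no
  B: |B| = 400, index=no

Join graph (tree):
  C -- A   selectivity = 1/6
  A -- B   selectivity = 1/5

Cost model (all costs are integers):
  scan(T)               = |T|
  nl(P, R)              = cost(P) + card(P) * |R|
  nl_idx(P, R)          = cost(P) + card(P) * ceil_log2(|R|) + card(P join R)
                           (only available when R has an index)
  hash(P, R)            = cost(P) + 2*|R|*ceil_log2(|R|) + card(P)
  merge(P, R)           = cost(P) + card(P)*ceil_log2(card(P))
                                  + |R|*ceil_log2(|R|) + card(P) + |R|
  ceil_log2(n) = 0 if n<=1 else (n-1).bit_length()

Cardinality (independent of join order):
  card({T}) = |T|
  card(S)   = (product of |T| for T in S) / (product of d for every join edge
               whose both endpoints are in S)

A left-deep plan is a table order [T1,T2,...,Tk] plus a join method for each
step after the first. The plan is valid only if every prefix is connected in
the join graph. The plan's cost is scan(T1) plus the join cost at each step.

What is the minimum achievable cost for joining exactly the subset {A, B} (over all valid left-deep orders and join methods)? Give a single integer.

3200

Selinger DP over subsets of {A,B}:
  {A}: scan cost=150, card=150
  {B}: scan cost=400, card=400
  {AB}: card=12000; try (A,hash)→3200, (B,merge)→5500, (A,merge)→5750, (B,hash)→7500, (B,nl)→60150, (A,nl)→60400; best=3200 via (A,hash)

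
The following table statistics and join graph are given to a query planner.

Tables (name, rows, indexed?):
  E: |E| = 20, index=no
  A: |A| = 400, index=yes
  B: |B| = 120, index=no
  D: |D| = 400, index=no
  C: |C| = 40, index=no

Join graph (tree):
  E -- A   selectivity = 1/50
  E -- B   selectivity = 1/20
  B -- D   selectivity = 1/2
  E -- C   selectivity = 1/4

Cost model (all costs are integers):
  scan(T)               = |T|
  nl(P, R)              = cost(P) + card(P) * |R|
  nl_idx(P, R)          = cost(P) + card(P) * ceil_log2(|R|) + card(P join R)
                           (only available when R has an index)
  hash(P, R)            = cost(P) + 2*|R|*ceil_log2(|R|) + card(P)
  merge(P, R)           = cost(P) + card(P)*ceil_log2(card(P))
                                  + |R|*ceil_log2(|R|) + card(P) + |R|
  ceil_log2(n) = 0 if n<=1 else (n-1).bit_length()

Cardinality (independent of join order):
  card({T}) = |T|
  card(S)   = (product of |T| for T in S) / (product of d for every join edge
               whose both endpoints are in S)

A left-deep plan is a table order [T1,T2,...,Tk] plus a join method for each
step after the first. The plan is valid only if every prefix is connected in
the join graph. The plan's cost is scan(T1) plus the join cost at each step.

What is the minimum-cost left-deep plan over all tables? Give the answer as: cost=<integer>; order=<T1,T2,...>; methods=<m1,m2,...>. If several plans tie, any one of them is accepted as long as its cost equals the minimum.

cost=20440; order=E,A,B,C,D; methods=nl_idx,hash,hash,hash

Selinger DP (subsets sized 1..n):
  {E}: scan cost=20, card=20
  {A}: scan cost=400, card=400
  {B}: scan cost=120, card=120
  {D}: scan cost=400, card=400
  {C}: scan cost=40, card=40
  {AE}: card=160; try (A,nl_idx)→360, (E,hash)→1000, (A,merge)→4140, (E,merge)→4520, (A,hash)→7240, (A,nl)→8020 …(+1); best=360 via (A,nl_idx)
  {BE}: card=120; try (E,hash)→440, (B,merge)→1100, (E,merge)→1200, (B,hash)→1720, (B,nl)→2420, (E,nl)→2520; best=440 via (E,hash)
  {CE}: card=200; try (E,hash)→280, (C,merge)→420, (E,merge)→440, (C,hash)→520, (C,nl)→820, (E,nl)→840; best=280 via (E,hash)
  {BD}: card=24000; try (B,hash)→2480, (D,merge)→5080, (B,merge)→5360, (D,hash)→7440, (D,nl)→48120, (B,nl)→48400; best=2480 via (B,hash)
  {ABE}: card=960; try (B,hash)→2200, (A,nl_idx)→2480, (B,merge)→2760, (A,merge)→5400, (A,hash)→7760, (B,nl)→19560 …(+1); best=2200 via (B,hash)
  {ACE}: card=1600; try (C,hash)→1000, (C,merge)→2080, (A,nl_idx)→3680, (A,merge)→6080, (C,nl)→6760, (A,hash)→7680 …(+1); best=1000 via (C,hash)
  {BDE}: card=24000; try (D,merge)→5400, (D,hash)→7760, (E,hash)→26680, (D,nl)→48440, (E,merge)→386600, (E,nl)→482480; best=5400 via (D,merge)
  {BCE}: card=1200; try (C,hash)→1040, (C,merge)→1680, (B,hash)→2160, (B,merge)→3040, (C,nl)→5240, (B,nl)→24280; best=1040 via (C,hash)
  {ABDE}: card=192000; try (D,hash)→10360, (D,merge)→16760, (A,hash)→36600, (D,nl)→386200, (A,merge)→393400, (A,nl_idx)→413400 …(+1); best=10360 via (D,hash)
  {ABCE}: card=9600; try (C,hash)→3640, (B,hash)→4280, (A,hash)→9440, (C,merge)→13040, (A,merge)→19440, (B,merge)→21160 …(+4); best=3640 via (C,hash)
  {BCDE}: card=240000; try (D,hash)→9440, (D,merge)→19440, (C,hash)→29880, (C,merge)→389680, (D,nl)→481040, (C,nl)→965400; best=9440 via (D,hash)
  {ABCDE}: card=1920000; try (D,hash)→20440, (D,merge)→151640, (C,hash)→202840, (A,hash)→256640, (C,merge)→3658640, (D,nl)→3843640 …(+4); best=20440 via (D,hash)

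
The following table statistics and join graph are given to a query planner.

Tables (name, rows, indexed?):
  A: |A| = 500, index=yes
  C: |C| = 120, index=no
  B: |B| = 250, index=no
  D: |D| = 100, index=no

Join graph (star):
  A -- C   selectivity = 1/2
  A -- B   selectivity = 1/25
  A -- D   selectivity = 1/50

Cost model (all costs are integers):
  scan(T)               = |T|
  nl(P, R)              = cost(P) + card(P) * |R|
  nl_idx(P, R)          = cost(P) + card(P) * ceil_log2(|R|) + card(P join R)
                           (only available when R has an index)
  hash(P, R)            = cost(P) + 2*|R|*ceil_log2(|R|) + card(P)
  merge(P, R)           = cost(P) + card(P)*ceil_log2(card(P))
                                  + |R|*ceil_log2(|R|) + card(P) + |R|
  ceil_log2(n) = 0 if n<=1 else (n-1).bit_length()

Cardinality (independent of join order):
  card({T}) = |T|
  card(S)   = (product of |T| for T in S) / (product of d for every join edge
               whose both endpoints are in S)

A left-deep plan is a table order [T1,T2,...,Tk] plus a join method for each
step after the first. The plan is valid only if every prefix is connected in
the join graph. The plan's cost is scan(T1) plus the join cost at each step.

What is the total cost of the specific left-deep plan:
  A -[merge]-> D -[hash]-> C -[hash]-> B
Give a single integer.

72980

step 1: scan A: cost=500, card=500
step 2: join D via merge
    card(P join D) = 500*100/(50) = 1000
    cost = 500 + 500*9 + 100*7 + 500 + 100 = 6300
step 3: join C via hash
    card(P join C) = 1000*120/(2) = 60000
    cost = 6300 + 2*120*7 + 1000 = 8980
step 4: join B via hash
    card(P join B) = 60000*250/(25) = 600000
    cost = 8980 + 2*250*8 + 60000 = 72980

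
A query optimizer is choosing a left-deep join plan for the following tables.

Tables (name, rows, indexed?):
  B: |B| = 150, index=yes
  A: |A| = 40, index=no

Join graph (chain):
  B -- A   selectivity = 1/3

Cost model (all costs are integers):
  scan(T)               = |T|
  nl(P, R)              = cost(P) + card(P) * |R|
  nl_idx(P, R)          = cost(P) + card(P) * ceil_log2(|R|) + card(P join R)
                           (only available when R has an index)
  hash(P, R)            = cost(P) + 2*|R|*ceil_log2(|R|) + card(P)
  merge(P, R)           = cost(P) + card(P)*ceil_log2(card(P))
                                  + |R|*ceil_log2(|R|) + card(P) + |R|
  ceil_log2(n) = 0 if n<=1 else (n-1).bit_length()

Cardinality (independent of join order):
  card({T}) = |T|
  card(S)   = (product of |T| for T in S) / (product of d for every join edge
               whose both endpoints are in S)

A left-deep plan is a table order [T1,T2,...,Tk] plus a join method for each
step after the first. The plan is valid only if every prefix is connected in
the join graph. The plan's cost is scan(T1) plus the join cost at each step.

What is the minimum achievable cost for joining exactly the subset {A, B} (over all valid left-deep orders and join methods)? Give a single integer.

Selinger DP over subsets of {A,B}:
  {B}: scan cost=150, card=150
  {A}: scan cost=40, card=40
  {AB}: card=2000; try (A,hash)→780, (B,merge)→1670, (A,merge)→1780, (B,nl_idx)→2360, (B,hash)→2480, (B,nl)→6040 …(+1); best=780 via (A,hash)

780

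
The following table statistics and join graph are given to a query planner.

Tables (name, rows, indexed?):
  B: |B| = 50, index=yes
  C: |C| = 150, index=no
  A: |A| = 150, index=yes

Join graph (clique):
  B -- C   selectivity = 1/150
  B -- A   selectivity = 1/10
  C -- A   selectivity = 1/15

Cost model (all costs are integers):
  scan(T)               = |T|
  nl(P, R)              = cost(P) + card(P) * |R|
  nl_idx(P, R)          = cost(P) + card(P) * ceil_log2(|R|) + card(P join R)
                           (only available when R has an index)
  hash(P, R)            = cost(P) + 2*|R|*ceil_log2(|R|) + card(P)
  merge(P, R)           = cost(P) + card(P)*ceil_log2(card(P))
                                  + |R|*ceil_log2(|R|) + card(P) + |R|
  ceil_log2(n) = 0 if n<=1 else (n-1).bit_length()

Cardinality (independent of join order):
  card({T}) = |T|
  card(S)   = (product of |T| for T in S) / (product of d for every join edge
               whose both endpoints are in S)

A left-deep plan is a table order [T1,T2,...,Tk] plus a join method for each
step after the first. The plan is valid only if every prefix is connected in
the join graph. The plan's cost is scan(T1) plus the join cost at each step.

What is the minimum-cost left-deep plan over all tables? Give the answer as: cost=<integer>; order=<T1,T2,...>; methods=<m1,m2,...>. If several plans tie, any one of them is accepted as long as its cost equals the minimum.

cost=1350; order=C,B,A; methods=hash,nl_idx

Selinger DP (subsets sized 1..n):
  {B}: scan cost=50, card=50
  {C}: scan cost=150, card=150
  {A}: scan cost=150, card=150
  {BC}: card=50; try (B,hash)→900, (B,nl_idx)→1100, (C,merge)→1750, (B,merge)→1850, (C,hash)→2500, (C,nl)→7550 …(+1); best=900 via (B,hash)
  {AB}: card=750; try (B,hash)→900, (A,nl_idx)→1200, (A,merge)→1750, (B,nl_idx)→1800, (B,merge)→1850, (A,hash)→2500 …(+2); best=900 via (B,hash)
  {AC}: card=1500; try (C,hash)→2700, (A,hash)→2700, (C,merge)→2850, (A,merge)→2850, (A,nl_idx)→2850, (C,nl)→22650 …(+1); best=2700 via (C,hash)
  {ABC}: card=50; try (A,nl_idx)→1350, (A,merge)→2600, (A,hash)→3350, (C,hash)→4050, (B,hash)→4800, (A,nl)→8400 …(+5); best=1350 via (A,nl_idx)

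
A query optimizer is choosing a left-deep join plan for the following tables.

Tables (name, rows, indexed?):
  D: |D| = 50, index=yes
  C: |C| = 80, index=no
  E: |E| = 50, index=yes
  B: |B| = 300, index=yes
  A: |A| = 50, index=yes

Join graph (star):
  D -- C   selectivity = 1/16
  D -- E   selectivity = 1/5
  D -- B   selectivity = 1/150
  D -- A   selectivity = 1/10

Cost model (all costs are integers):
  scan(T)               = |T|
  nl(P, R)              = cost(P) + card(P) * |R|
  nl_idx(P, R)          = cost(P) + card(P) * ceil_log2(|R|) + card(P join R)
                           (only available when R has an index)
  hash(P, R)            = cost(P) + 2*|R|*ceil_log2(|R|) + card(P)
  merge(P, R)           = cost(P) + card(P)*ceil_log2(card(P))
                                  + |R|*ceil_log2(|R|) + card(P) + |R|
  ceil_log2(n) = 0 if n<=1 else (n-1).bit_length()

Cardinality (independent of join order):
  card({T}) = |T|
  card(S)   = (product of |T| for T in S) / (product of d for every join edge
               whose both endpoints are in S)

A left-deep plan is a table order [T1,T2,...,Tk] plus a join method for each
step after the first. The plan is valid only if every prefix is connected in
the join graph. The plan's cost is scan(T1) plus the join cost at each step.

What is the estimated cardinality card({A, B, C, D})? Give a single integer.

Tables in S: A(50), B(300), C(80), D(50)
Edges inside S: D-C(d=16), D-B(d=150), D-A(d=10)
numerator = 50 * 300 * 80 * 50 = 60000000
denominator = 16 * 150 * 10 = 24000
card(S) = 60000000 / 24000 = 2500

2500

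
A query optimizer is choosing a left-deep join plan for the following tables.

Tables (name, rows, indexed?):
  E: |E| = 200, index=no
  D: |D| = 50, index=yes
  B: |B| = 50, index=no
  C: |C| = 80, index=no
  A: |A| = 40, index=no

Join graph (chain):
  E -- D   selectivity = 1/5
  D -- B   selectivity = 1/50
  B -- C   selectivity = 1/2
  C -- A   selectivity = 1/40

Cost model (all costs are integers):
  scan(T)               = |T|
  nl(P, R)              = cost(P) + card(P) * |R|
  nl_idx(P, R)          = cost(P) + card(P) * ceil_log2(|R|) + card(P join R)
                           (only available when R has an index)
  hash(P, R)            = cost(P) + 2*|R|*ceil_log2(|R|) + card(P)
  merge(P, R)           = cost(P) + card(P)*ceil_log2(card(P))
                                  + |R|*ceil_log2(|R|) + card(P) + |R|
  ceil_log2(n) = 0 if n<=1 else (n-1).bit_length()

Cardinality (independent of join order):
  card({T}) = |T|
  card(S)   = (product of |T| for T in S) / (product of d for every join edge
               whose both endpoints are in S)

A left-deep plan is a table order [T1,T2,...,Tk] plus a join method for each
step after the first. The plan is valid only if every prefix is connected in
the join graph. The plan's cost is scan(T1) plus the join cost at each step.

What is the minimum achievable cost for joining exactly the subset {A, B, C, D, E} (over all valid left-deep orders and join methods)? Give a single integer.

9070

Selinger DP over subsets of {A,B,C,D,E}:
  {E}: scan cost=200, card=200
  {D}: scan cost=50, card=50
  {B}: scan cost=50, card=50
  {C}: scan cost=80, card=80
  {A}: scan cost=40, card=40
  {DE}: card=2000; try (D,hash)→1000, (E,merge)→2200, (D,merge)→2350, (E,hash)→3300, (D,nl_idx)→3400, (E,nl)→10050 …(+1); best=1000 via (D,hash)
  {BD}: card=50; try (D,nl_idx)→400, (D,hash)→700, (B,hash)→700, (D,merge)→750, (B,merge)→750, (D,nl)→2550 …(+1); best=400 via (D,nl_idx)
  {BC}: card=2000; try (B,hash)→760, (C,merge)→1040, (B,merge)→1070, (C,hash)→1220, (C,nl)→4050, (B,nl)→4080; best=760 via (B,hash)
  {AC}: card=80; try (A,hash)→640, (C,merge)→960, (A,merge)→1000, (C,hash)→1200, (C,nl)→3240, (A,nl)→3280; best=640 via (A,hash)
  {BDE}: card=2000; try (E,merge)→2550, (B,hash)→3600, (E,hash)→3650, (E,nl)→10400, (B,merge)→25350, (B,nl)→101000; best=2550 via (E,merge)
  {BCD}: card=2000; try (C,merge)→1390, (C,hash)→1570, (D,hash)→3360, (C,nl)→4400, (D,nl_idx)→14760, (D,merge)→25110 …(+1); best=1390 via (C,merge)
  {ABC}: card=2000; try (B,hash)→1320, (B,merge)→1630, (A,hash)→3240, (B,nl)→4640, (A,merge)→25040, (A,nl)→80760; best=1320 via (B,hash)
  {BCDE}: card=80000; try (C,hash)→5670, (E,hash)→6590, (E,merge)→27190, (C,merge)→27190, (C,nl)→162550, (E,nl)→401390; best=5670 via (C,hash)
  {ABCD}: card=2000; try (A,hash)→3870, (D,hash)→3920, (D,nl_idx)→15320, (D,merge)→25670, (A,merge)→25670, (A,nl)→81390 …(+1); best=3870 via (A,hash)
  {ABCDE}: card=80000; try (E,hash)→9070, (E,merge)→29670, (A,hash)→86150, (E,nl)→403870, (A,merge)→1445950, (A,nl)→3205670; best=9070 via (E,hash)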